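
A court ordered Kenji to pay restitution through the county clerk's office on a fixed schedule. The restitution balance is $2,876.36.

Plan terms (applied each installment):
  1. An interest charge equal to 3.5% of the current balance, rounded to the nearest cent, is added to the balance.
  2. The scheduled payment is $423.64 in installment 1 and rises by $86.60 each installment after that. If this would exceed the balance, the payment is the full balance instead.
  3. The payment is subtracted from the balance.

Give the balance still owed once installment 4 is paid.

$983.24

Installment 1: $2,876.36 +$100.67 interest = $2,977.03; pay $423.64 → $2,553.39
Installment 2: $2,553.39 +$89.37 interest = $2,642.76; pay $510.24 → $2,132.52
Installment 3: $2,132.52 +$74.64 interest = $2,207.16; pay $596.84 → $1,610.32
Installment 4: $1,610.32 +$56.36 interest = $1,666.68; pay $683.44 → $983.24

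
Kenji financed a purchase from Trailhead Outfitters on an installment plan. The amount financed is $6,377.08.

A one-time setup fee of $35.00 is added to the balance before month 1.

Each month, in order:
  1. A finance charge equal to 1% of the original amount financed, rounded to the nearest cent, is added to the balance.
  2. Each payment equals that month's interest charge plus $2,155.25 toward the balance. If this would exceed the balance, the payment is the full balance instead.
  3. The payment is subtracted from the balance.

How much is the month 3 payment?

Month 1: opening $6,412.08; interest $63.77 → $6,475.85; payment $2,219.02; balance $4,256.83
Month 2: opening $4,256.83; interest $63.77 → $4,320.60; payment $2,219.02; balance $2,101.58
Month 3: opening $2,101.58; interest $63.77 → $2,165.35; payment $2,165.35; balance $0.00

$2,165.35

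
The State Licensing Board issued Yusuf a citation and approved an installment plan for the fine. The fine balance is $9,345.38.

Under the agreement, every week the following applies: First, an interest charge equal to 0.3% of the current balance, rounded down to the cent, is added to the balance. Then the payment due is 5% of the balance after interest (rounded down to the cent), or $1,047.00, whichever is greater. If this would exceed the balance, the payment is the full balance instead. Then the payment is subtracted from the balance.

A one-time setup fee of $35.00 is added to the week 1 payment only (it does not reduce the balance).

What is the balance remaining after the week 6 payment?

$3,185.52

Week 1: opening $9,345.38; interest $28.03 → $9,373.41; payment $1,047.00 (+ $35.00 fee); balance $8,326.41
Week 2: opening $8,326.41; interest $24.97 → $8,351.38; payment $1,047.00; balance $7,304.38
Week 3: opening $7,304.38; interest $21.91 → $7,326.29; payment $1,047.00; balance $6,279.29
Week 4: opening $6,279.29; interest $18.83 → $6,298.12; payment $1,047.00; balance $5,251.12
Week 5: opening $5,251.12; interest $15.75 → $5,266.87; payment $1,047.00; balance $4,219.87
Week 6: opening $4,219.87; interest $12.65 → $4,232.52; payment $1,047.00; balance $3,185.52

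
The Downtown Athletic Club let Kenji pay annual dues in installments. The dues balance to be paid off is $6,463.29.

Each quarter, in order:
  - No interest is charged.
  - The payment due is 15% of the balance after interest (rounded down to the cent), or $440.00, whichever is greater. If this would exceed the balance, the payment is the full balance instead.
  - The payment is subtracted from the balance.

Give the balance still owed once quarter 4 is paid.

$3,373.89

# | Opening | Payment | End bal
1 | $6,463.29 | $969.49 | $5,493.80
2 | $5,493.80 | $824.07 | $4,669.73
3 | $4,669.73 | $700.45 | $3,969.28
4 | $3,969.28 | $595.39 | $3,373.89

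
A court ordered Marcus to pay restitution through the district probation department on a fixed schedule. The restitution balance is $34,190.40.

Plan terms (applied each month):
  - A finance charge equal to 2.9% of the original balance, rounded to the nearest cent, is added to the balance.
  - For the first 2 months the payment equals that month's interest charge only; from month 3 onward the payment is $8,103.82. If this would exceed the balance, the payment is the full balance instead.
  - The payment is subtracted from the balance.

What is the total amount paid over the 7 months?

Month 1: $34,190.40 +$991.52 interest = $35,181.92; pay $991.52 → $34,190.40
Month 2: $34,190.40 +$991.52 interest = $35,181.92; pay $991.52 → $34,190.40
Month 3: $34,190.40 +$991.52 interest = $35,181.92; pay $8,103.82 → $27,078.10
Month 4: $27,078.10 +$991.52 interest = $28,069.62; pay $8,103.82 → $19,965.80
Month 5: $19,965.80 +$991.52 interest = $20,957.32; pay $8,103.82 → $12,853.50
Month 6: $12,853.50 +$991.52 interest = $13,845.02; pay $8,103.82 → $5,741.20
Month 7: $5,741.20 +$991.52 interest = $6,732.72; pay $6,732.72 → $0.00
Total paid: $41,131.04

$41,131.04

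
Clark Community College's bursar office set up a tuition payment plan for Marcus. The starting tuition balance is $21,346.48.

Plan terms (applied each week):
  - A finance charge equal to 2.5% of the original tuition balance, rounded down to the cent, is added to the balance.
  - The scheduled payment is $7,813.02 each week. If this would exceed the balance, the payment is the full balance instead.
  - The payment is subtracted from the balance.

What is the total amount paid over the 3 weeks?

Week 1: opening $21,346.48; interest $533.66 → $21,880.14; payment $7,813.02; balance $14,067.12
Week 2: opening $14,067.12; interest $533.66 → $14,600.78; payment $7,813.02; balance $6,787.76
Week 3: opening $6,787.76; interest $533.66 → $7,321.42; payment $7,321.42; balance $0.00
Total paid: $22,947.46

$22,947.46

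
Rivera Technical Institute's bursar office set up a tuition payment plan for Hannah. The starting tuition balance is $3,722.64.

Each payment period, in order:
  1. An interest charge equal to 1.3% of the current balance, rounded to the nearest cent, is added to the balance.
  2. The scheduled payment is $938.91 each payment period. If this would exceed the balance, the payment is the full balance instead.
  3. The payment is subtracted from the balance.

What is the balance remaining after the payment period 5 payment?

Payment period 1: opening $3,722.64; interest $48.39 → $3,771.03; payment $938.91; balance $2,832.12
Payment period 2: opening $2,832.12; interest $36.82 → $2,868.94; payment $938.91; balance $1,930.03
Payment period 3: opening $1,930.03; interest $25.09 → $1,955.12; payment $938.91; balance $1,016.21
Payment period 4: opening $1,016.21; interest $13.21 → $1,029.42; payment $938.91; balance $90.51
Payment period 5: opening $90.51; interest $1.18 → $91.69; payment $91.69; balance $0.00

$0.00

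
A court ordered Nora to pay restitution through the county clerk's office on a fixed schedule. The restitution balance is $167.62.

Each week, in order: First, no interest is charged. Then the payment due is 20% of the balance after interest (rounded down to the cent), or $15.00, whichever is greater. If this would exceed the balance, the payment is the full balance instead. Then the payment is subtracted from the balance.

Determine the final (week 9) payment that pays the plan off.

$8.67

# | Opening | Payment | End bal
1 | $167.62 | $33.52 | $134.10
2 | $134.10 | $26.82 | $107.28
3 | $107.28 | $21.45 | $85.83
4 | $85.83 | $17.16 | $68.67
5 | $68.67 | $15.00 | $53.67
6 | $53.67 | $15.00 | $38.67
7 | $38.67 | $15.00 | $23.67
8 | $23.67 | $15.00 | $8.67
9 | $8.67 | $8.67 | $0.00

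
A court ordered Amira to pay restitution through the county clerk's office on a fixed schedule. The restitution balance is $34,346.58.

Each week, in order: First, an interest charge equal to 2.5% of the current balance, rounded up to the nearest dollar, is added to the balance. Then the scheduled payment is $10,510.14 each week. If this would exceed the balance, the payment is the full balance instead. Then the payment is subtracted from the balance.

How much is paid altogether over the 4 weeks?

Week 1: $34,346.58 +$859.00 interest = $35,205.58; pay $10,510.14 → $24,695.44
Week 2: $24,695.44 +$618.00 interest = $25,313.44; pay $10,510.14 → $14,803.30
Week 3: $14,803.30 +$371.00 interest = $15,174.30; pay $10,510.14 → $4,664.16
Week 4: $4,664.16 +$117.00 interest = $4,781.16; pay $4,781.16 → $0.00
Total paid: $36,311.58

$36,311.58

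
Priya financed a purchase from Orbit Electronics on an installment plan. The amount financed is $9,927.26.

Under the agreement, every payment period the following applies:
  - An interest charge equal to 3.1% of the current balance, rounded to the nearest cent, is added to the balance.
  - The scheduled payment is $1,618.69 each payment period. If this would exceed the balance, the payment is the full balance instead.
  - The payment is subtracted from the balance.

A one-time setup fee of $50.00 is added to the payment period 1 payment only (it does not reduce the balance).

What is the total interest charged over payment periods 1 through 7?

Payment period 1: opening $9,927.26; interest $307.75 → $10,235.01; payment $1,618.69 (+ $50.00 fee); balance $8,616.32
Payment period 2: opening $8,616.32; interest $267.11 → $8,883.43; payment $1,618.69; balance $7,264.74
Payment period 3: opening $7,264.74; interest $225.21 → $7,489.95; payment $1,618.69; balance $5,871.26
Payment period 4: opening $5,871.26; interest $182.01 → $6,053.27; payment $1,618.69; balance $4,434.58
Payment period 5: opening $4,434.58; interest $137.47 → $4,572.05; payment $1,618.69; balance $2,953.36
Payment period 6: opening $2,953.36; interest $91.55 → $3,044.91; payment $1,618.69; balance $1,426.22
Payment period 7: opening $1,426.22; interest $44.21 → $1,470.43; payment $1,470.43; balance $0.00
Total interest: $307.75 + $267.11 + $225.21 + $182.01 + $137.47 + $91.55 + $44.21 = $1,255.31

$1,255.31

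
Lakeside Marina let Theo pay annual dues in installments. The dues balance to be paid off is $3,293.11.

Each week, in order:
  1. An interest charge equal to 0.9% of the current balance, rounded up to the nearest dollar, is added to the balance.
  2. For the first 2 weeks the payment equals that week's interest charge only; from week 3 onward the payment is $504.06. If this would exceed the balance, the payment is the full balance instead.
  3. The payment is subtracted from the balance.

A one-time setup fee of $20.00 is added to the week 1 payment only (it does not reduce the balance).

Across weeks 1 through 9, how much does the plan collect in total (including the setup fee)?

Week 1: $3,293.11 +$30.00 interest = $3,323.11; pay $30.00 (+ $20.00 fee) → $3,293.11
Week 2: $3,293.11 +$30.00 interest = $3,323.11; pay $30.00 → $3,293.11
Week 3: $3,293.11 +$30.00 interest = $3,323.11; pay $504.06 → $2,819.05
Week 4: $2,819.05 +$26.00 interest = $2,845.05; pay $504.06 → $2,340.99
Week 5: $2,340.99 +$22.00 interest = $2,362.99; pay $504.06 → $1,858.93
Week 6: $1,858.93 +$17.00 interest = $1,875.93; pay $504.06 → $1,371.87
Week 7: $1,371.87 +$13.00 interest = $1,384.87; pay $504.06 → $880.81
Week 8: $880.81 +$8.00 interest = $888.81; pay $504.06 → $384.75
Week 9: $384.75 +$4.00 interest = $388.75; pay $388.75 → $0.00
Total paid: $3,493.11

$3,493.11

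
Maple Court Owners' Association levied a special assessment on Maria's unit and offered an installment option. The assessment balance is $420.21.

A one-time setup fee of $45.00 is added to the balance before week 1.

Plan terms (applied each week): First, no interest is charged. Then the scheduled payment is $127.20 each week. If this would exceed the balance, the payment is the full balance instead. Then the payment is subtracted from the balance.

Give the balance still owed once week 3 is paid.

$83.61

Week 1: opening $465.21; payment $127.20; balance $338.01
Week 2: opening $338.01; payment $127.20; balance $210.81
Week 3: opening $210.81; payment $127.20; balance $83.61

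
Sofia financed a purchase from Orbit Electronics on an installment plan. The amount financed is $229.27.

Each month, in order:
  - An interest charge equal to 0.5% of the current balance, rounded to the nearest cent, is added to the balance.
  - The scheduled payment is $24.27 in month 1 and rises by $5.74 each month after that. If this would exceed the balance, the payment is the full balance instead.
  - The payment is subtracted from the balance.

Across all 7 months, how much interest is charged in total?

Month 1: $229.27 +$1.15 interest = $230.42; pay $24.27 → $206.15
Month 2: $206.15 +$1.03 interest = $207.18; pay $30.01 → $177.17
Month 3: $177.17 +$0.89 interest = $178.06; pay $35.75 → $142.31
Month 4: $142.31 +$0.71 interest = $143.02; pay $41.49 → $101.53
Month 5: $101.53 +$0.51 interest = $102.04; pay $47.23 → $54.81
Month 6: $54.81 +$0.27 interest = $55.08; pay $52.97 → $2.11
Month 7: $2.11 +$0.01 interest = $2.12; pay $2.12 → $0.00
Total interest: $1.15 + $1.03 + $0.89 + $0.71 + $0.51 + $0.27 + $0.01 = $4.57

$4.57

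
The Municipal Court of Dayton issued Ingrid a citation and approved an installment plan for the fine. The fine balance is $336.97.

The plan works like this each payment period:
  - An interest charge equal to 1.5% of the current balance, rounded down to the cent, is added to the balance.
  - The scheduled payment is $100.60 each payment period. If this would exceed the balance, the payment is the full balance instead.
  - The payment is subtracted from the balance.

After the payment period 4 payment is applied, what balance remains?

$0.00

# | Opening | Interest | Payment | End bal
1 | $336.97 | $5.05 | $100.60 | $241.42
2 | $241.42 | $3.62 | $100.60 | $144.44
3 | $144.44 | $2.16 | $100.60 | $46.00
4 | $46.00 | $0.69 | $46.69 | $0.00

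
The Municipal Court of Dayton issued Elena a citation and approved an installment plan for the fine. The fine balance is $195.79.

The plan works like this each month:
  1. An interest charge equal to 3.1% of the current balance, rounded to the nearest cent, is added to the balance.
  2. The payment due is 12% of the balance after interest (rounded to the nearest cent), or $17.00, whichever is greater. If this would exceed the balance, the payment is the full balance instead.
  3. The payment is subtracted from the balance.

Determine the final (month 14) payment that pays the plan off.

Month 1: $195.79 +$6.07 interest = $201.86; pay $24.22 → $177.64
Month 2: $177.64 +$5.51 interest = $183.15; pay $21.98 → $161.17
Month 3: $161.17 +$5.00 interest = $166.17; pay $19.94 → $146.23
Month 4: $146.23 +$4.53 interest = $150.76; pay $18.09 → $132.67
Month 5: $132.67 +$4.11 interest = $136.78; pay $17.00 → $119.78
Month 6: $119.78 +$3.71 interest = $123.49; pay $17.00 → $106.49
Month 7: $106.49 +$3.30 interest = $109.79; pay $17.00 → $92.79
Month 8: $92.79 +$2.88 interest = $95.67; pay $17.00 → $78.67
Month 9: $78.67 +$2.44 interest = $81.11; pay $17.00 → $64.11
Month 10: $64.11 +$1.99 interest = $66.10; pay $17.00 → $49.10
Month 11: $49.10 +$1.52 interest = $50.62; pay $17.00 → $33.62
Month 12: $33.62 +$1.04 interest = $34.66; pay $17.00 → $17.66
Month 13: $17.66 +$0.55 interest = $18.21; pay $17.00 → $1.21
Month 14: $1.21 +$0.04 interest = $1.25; pay $1.25 → $0.00

$1.25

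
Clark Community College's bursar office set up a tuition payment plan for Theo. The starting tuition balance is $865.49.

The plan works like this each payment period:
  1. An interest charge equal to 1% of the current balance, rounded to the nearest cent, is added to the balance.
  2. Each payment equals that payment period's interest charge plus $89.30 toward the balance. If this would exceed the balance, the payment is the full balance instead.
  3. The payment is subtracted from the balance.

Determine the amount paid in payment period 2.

Payment period 1: opening $865.49; interest $8.65 → $874.14; payment $97.95; balance $776.19
Payment period 2: opening $776.19; interest $7.76 → $783.95; payment $97.06; balance $686.89

$97.06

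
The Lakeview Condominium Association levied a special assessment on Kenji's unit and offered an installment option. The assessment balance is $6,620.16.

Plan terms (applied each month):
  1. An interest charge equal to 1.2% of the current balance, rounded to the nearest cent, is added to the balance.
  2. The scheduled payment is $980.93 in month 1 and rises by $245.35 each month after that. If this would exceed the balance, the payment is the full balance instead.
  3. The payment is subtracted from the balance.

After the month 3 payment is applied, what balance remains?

$3,144.11

Month 1: $6,620.16 +$79.44 interest = $6,699.60; pay $980.93 → $5,718.67
Month 2: $5,718.67 +$68.62 interest = $5,787.29; pay $1,226.28 → $4,561.01
Month 3: $4,561.01 +$54.73 interest = $4,615.74; pay $1,471.63 → $3,144.11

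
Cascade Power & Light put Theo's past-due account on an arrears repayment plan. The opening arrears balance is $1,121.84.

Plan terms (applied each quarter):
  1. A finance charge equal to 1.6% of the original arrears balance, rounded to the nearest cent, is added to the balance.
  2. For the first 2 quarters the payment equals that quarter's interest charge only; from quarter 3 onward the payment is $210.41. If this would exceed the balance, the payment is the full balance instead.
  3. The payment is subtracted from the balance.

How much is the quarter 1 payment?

# | Opening | Interest | Payment | End bal
1 | $1,121.84 | $17.95 | $17.95 | $1,121.84

$17.95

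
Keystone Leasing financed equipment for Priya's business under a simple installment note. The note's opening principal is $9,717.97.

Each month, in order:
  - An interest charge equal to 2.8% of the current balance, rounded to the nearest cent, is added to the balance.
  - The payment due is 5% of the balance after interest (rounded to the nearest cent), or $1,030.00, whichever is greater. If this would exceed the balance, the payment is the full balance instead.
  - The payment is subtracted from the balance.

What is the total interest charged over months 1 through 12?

$1,725.31

Month 1: opening $9,717.97; interest $272.10 → $9,990.07; payment $1,030.00; balance $8,960.07
Month 2: opening $8,960.07; interest $250.88 → $9,210.95; payment $1,030.00; balance $8,180.95
Month 3: opening $8,180.95; interest $229.07 → $8,410.02; payment $1,030.00; balance $7,380.02
Month 4: opening $7,380.02; interest $206.64 → $7,586.66; payment $1,030.00; balance $6,556.66
Month 5: opening $6,556.66; interest $183.59 → $6,740.25; payment $1,030.00; balance $5,710.25
Month 6: opening $5,710.25; interest $159.89 → $5,870.14; payment $1,030.00; balance $4,840.14
Month 7: opening $4,840.14; interest $135.52 → $4,975.66; payment $1,030.00; balance $3,945.66
Month 8: opening $3,945.66; interest $110.48 → $4,056.14; payment $1,030.00; balance $3,026.14
Month 9: opening $3,026.14; interest $84.73 → $3,110.87; payment $1,030.00; balance $2,080.87
Month 10: opening $2,080.87; interest $58.26 → $2,139.13; payment $1,030.00; balance $1,109.13
Month 11: opening $1,109.13; interest $31.06 → $1,140.19; payment $1,030.00; balance $110.19
Month 12: opening $110.19; interest $3.09 → $113.28; payment $113.28; balance $0.00
Total interest: $272.10 + $250.88 + $229.07 + $206.64 + $183.59 + $159.89 + $135.52 + $110.48 + $84.73 + $58.26 + $31.06 + $3.09 = $1,725.31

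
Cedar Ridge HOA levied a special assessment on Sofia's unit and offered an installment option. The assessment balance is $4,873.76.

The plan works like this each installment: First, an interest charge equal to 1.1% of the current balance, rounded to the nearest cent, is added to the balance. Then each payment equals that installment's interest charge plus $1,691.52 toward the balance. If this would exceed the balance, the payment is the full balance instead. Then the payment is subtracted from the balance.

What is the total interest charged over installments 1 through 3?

Installment 1: opening $4,873.76; interest $53.61 → $4,927.37; payment $1,745.13; balance $3,182.24
Installment 2: opening $3,182.24; interest $35.00 → $3,217.24; payment $1,726.52; balance $1,490.72
Installment 3: opening $1,490.72; interest $16.40 → $1,507.12; payment $1,507.12; balance $0.00
Total interest: $53.61 + $35.00 + $16.40 = $105.01

$105.01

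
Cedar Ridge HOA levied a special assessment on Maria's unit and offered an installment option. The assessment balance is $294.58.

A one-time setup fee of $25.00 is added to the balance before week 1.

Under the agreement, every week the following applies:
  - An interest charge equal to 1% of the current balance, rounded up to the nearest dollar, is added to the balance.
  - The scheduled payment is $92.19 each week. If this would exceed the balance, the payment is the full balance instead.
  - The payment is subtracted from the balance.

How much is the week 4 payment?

$53.01

Week 1: $319.58 +$4.00 interest = $323.58; pay $92.19 → $231.39
Week 2: $231.39 +$3.00 interest = $234.39; pay $92.19 → $142.20
Week 3: $142.20 +$2.00 interest = $144.20; pay $92.19 → $52.01
Week 4: $52.01 +$1.00 interest = $53.01; pay $53.01 → $0.00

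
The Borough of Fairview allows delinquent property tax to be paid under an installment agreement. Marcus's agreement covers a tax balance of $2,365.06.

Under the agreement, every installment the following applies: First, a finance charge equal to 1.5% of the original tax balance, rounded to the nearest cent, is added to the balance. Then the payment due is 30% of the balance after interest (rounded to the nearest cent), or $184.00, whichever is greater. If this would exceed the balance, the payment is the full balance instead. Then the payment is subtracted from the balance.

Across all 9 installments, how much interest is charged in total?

Installment 1: $2,365.06 +$35.48 interest = $2,400.54; pay $720.16 → $1,680.38
Installment 2: $1,680.38 +$35.48 interest = $1,715.86; pay $514.76 → $1,201.10
Installment 3: $1,201.10 +$35.48 interest = $1,236.58; pay $370.97 → $865.61
Installment 4: $865.61 +$35.48 interest = $901.09; pay $270.33 → $630.76
Installment 5: $630.76 +$35.48 interest = $666.24; pay $199.87 → $466.37
Installment 6: $466.37 +$35.48 interest = $501.85; pay $184.00 → $317.85
Installment 7: $317.85 +$35.48 interest = $353.33; pay $184.00 → $169.33
Installment 8: $169.33 +$35.48 interest = $204.81; pay $184.00 → $20.81
Installment 9: $20.81 +$35.48 interest = $56.29; pay $56.29 → $0.00
Total interest: $35.48 + $35.48 + $35.48 + $35.48 + $35.48 + $35.48 + $35.48 + $35.48 + $35.48 = $319.32

$319.32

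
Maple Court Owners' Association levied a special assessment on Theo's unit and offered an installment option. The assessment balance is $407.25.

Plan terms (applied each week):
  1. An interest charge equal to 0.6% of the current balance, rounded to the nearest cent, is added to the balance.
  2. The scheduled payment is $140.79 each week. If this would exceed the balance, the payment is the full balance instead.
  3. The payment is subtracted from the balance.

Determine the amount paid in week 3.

$130.50

# | Opening | Interest | Payment | End bal
1 | $407.25 | $2.44 | $140.79 | $268.90
2 | $268.90 | $1.61 | $140.79 | $129.72
3 | $129.72 | $0.78 | $130.50 | $0.00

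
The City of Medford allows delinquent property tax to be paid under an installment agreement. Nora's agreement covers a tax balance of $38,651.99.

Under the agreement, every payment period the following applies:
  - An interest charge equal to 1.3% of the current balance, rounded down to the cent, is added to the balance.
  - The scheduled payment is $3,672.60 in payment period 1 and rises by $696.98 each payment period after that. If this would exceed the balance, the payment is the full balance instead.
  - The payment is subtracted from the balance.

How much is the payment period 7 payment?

Payment period 1: opening $38,651.99; interest $502.47 → $39,154.46; payment $3,672.60; balance $35,481.86
Payment period 2: opening $35,481.86; interest $461.26 → $35,943.12; payment $4,369.58; balance $31,573.54
Payment period 3: opening $31,573.54; interest $410.45 → $31,983.99; payment $5,066.56; balance $26,917.43
Payment period 4: opening $26,917.43; interest $349.92 → $27,267.35; payment $5,763.54; balance $21,503.81
Payment period 5: opening $21,503.81; interest $279.54 → $21,783.35; payment $6,460.52; balance $15,322.83
Payment period 6: opening $15,322.83; interest $199.19 → $15,522.02; payment $7,157.50; balance $8,364.52
Payment period 7: opening $8,364.52; interest $108.73 → $8,473.25; payment $7,854.48; balance $618.77

$7,854.48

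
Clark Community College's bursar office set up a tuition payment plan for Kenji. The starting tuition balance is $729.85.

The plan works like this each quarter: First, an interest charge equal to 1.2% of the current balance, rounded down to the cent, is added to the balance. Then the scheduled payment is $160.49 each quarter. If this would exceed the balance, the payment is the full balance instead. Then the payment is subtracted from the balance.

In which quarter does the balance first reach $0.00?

5

Quarter 1: opening $729.85; interest $8.75 → $738.60; payment $160.49; balance $578.11
Quarter 2: opening $578.11; interest $6.93 → $585.04; payment $160.49; balance $424.55
Quarter 3: opening $424.55; interest $5.09 → $429.64; payment $160.49; balance $269.15
Quarter 4: opening $269.15; interest $3.22 → $272.37; payment $160.49; balance $111.88
Quarter 5: opening $111.88; interest $1.34 → $113.22; payment $113.22; balance $0.00
Balance reaches $0.00 in quarter 5.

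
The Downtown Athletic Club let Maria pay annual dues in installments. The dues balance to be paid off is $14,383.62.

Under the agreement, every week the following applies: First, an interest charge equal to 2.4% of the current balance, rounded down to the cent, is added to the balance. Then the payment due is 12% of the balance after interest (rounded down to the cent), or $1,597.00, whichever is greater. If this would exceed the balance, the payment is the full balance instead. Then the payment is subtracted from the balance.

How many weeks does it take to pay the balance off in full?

11

Week 1: opening $14,383.62; interest $345.20 → $14,728.82; payment $1,767.45; balance $12,961.37
Week 2: opening $12,961.37; interest $311.07 → $13,272.44; payment $1,597.00; balance $11,675.44
Week 3: opening $11,675.44; interest $280.21 → $11,955.65; payment $1,597.00; balance $10,358.65
Week 4: opening $10,358.65; interest $248.60 → $10,607.25; payment $1,597.00; balance $9,010.25
Week 5: opening $9,010.25; interest $216.24 → $9,226.49; payment $1,597.00; balance $7,629.49
Week 6: opening $7,629.49; interest $183.10 → $7,812.59; payment $1,597.00; balance $6,215.59
Week 7: opening $6,215.59; interest $149.17 → $6,364.76; payment $1,597.00; balance $4,767.76
Week 8: opening $4,767.76; interest $114.42 → $4,882.18; payment $1,597.00; balance $3,285.18
Week 9: opening $3,285.18; interest $78.84 → $3,364.02; payment $1,597.00; balance $1,767.02
Week 10: opening $1,767.02; interest $42.40 → $1,809.42; payment $1,597.00; balance $212.42
Week 11: opening $212.42; interest $5.09 → $217.51; payment $217.51; balance $0.00
Balance reaches $0.00 in week 11.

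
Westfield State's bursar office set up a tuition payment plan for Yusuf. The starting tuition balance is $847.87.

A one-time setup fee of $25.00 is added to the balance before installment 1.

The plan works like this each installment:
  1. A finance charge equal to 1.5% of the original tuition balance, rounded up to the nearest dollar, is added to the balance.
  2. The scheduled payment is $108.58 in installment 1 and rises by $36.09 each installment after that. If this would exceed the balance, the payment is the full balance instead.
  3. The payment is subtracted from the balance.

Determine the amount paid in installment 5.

Installment 1: $872.87 +$13.00 interest = $885.87; pay $108.58 → $777.29
Installment 2: $777.29 +$13.00 interest = $790.29; pay $144.67 → $645.62
Installment 3: $645.62 +$13.00 interest = $658.62; pay $180.76 → $477.86
Installment 4: $477.86 +$13.00 interest = $490.86; pay $216.85 → $274.01
Installment 5: $274.01 +$13.00 interest = $287.01; pay $252.94 → $34.07

$252.94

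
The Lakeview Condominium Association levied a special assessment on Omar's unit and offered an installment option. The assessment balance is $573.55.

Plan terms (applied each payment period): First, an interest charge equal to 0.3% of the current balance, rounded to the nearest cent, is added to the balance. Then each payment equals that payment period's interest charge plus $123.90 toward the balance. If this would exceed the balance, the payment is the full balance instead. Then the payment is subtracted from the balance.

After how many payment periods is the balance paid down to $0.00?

Payment period 1: opening $573.55; interest $1.72 → $575.27; payment $125.62; balance $449.65
Payment period 2: opening $449.65; interest $1.35 → $451.00; payment $125.25; balance $325.75
Payment period 3: opening $325.75; interest $0.98 → $326.73; payment $124.88; balance $201.85
Payment period 4: opening $201.85; interest $0.61 → $202.46; payment $124.51; balance $77.95
Payment period 5: opening $77.95; interest $0.23 → $78.18; payment $78.18; balance $0.00
Balance reaches $0.00 in payment period 5.

5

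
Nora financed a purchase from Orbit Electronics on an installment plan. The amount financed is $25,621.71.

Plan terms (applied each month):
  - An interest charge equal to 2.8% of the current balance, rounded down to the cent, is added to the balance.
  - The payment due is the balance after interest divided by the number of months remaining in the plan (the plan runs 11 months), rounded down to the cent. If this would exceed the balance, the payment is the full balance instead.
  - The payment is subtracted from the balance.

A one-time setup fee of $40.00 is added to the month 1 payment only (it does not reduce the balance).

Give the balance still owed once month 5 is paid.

$16,044.72

Month 1: opening $25,621.71; interest $717.40 → $26,339.11; payment $2,394.46 (+ $40.00 fee); balance $23,944.65
Month 2: opening $23,944.65; interest $670.45 → $24,615.10; payment $2,461.51; balance $22,153.59
Month 3: opening $22,153.59; interest $620.30 → $22,773.89; payment $2,530.43; balance $20,243.46
Month 4: opening $20,243.46; interest $566.81 → $20,810.27; payment $2,601.28; balance $18,208.99
Month 5: opening $18,208.99; interest $509.85 → $18,718.84; payment $2,674.12; balance $16,044.72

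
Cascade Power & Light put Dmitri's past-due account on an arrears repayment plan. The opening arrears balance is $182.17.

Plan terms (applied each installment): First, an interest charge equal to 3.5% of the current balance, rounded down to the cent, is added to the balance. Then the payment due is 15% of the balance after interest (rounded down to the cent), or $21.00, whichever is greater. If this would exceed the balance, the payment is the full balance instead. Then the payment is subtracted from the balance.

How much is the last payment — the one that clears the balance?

$15.41

Installment 1: opening $182.17; interest $6.37 → $188.54; payment $28.28; balance $160.26
Installment 2: opening $160.26; interest $5.60 → $165.86; payment $24.87; balance $140.99
Installment 3: opening $140.99; interest $4.93 → $145.92; payment $21.88; balance $124.04
Installment 4: opening $124.04; interest $4.34 → $128.38; payment $21.00; balance $107.38
Installment 5: opening $107.38; interest $3.75 → $111.13; payment $21.00; balance $90.13
Installment 6: opening $90.13; interest $3.15 → $93.28; payment $21.00; balance $72.28
Installment 7: opening $72.28; interest $2.52 → $74.80; payment $21.00; balance $53.80
Installment 8: opening $53.80; interest $1.88 → $55.68; payment $21.00; balance $34.68
Installment 9: opening $34.68; interest $1.21 → $35.89; payment $21.00; balance $14.89
Installment 10: opening $14.89; interest $0.52 → $15.41; payment $15.41; balance $0.00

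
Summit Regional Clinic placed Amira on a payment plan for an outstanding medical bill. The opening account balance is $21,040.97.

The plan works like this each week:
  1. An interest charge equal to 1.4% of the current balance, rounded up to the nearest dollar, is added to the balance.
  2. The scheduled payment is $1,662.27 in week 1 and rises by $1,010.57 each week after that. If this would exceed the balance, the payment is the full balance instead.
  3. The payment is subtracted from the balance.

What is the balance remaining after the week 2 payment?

Week 1: opening $21,040.97; interest $295.00 → $21,335.97; payment $1,662.27; balance $19,673.70
Week 2: opening $19,673.70; interest $276.00 → $19,949.70; payment $2,672.84; balance $17,276.86

$17,276.86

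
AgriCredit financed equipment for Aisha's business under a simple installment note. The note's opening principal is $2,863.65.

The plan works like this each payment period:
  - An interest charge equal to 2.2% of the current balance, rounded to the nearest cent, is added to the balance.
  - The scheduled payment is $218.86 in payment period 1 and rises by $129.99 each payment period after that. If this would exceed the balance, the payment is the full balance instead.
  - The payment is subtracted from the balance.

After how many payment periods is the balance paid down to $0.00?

Payment period 1: opening $2,863.65; interest $63.00 → $2,926.65; payment $218.86; balance $2,707.79
Payment period 2: opening $2,707.79; interest $59.57 → $2,767.36; payment $348.85; balance $2,418.51
Payment period 3: opening $2,418.51; interest $53.21 → $2,471.72; payment $478.84; balance $1,992.88
Payment period 4: opening $1,992.88; interest $43.84 → $2,036.72; payment $608.83; balance $1,427.89
Payment period 5: opening $1,427.89; interest $31.41 → $1,459.30; payment $738.82; balance $720.48
Payment period 6: opening $720.48; interest $15.85 → $736.33; payment $736.33; balance $0.00
Balance reaches $0.00 in payment period 6.

6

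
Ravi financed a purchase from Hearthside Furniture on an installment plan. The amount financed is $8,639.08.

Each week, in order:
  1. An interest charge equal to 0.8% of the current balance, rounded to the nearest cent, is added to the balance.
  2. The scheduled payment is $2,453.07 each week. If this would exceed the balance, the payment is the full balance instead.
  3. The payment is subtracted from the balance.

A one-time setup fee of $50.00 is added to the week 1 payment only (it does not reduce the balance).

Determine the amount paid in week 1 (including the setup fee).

# | Opening | Interest | Payment | Fee | End bal
1 | $8,639.08 | $69.11 | $2,453.07 | $50.00 | $6,255.12

$2,503.07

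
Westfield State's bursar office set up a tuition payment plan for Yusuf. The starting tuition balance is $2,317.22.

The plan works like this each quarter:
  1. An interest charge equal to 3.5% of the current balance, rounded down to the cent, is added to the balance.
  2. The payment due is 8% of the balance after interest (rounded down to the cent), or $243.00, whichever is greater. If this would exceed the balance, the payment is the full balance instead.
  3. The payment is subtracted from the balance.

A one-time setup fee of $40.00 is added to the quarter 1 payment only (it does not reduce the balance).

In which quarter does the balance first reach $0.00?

Quarter 1: opening $2,317.22; interest $81.10 → $2,398.32; payment $243.00 (+ $40.00 fee); balance $2,155.32
Quarter 2: opening $2,155.32; interest $75.43 → $2,230.75; payment $243.00; balance $1,987.75
Quarter 3: opening $1,987.75; interest $69.57 → $2,057.32; payment $243.00; balance $1,814.32
Quarter 4: opening $1,814.32; interest $63.50 → $1,877.82; payment $243.00; balance $1,634.82
Quarter 5: opening $1,634.82; interest $57.21 → $1,692.03; payment $243.00; balance $1,449.03
Quarter 6: opening $1,449.03; interest $50.71 → $1,499.74; payment $243.00; balance $1,256.74
Quarter 7: opening $1,256.74; interest $43.98 → $1,300.72; payment $243.00; balance $1,057.72
Quarter 8: opening $1,057.72; interest $37.02 → $1,094.74; payment $243.00; balance $851.74
Quarter 9: opening $851.74; interest $29.81 → $881.55; payment $243.00; balance $638.55
Quarter 10: opening $638.55; interest $22.34 → $660.89; payment $243.00; balance $417.89
Quarter 11: opening $417.89; interest $14.62 → $432.51; payment $243.00; balance $189.51
Quarter 12: opening $189.51; interest $6.63 → $196.14; payment $196.14; balance $0.00
Balance reaches $0.00 in quarter 12.

12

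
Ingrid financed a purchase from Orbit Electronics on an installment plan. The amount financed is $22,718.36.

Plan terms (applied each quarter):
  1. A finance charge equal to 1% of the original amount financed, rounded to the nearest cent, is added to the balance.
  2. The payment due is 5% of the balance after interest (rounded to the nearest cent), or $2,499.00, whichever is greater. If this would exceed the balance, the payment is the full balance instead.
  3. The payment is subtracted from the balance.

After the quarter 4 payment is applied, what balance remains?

# | Opening | Interest | Payment | End bal
1 | $22,718.36 | $227.18 | $2,499.00 | $20,446.54
2 | $20,446.54 | $227.18 | $2,499.00 | $18,174.72
3 | $18,174.72 | $227.18 | $2,499.00 | $15,902.90
4 | $15,902.90 | $227.18 | $2,499.00 | $13,631.08

$13,631.08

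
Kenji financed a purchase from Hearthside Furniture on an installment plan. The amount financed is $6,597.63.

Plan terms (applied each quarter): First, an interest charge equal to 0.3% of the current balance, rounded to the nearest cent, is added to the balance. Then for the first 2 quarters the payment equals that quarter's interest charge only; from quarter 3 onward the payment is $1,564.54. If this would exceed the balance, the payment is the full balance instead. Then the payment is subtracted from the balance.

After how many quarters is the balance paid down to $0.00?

7

# | Opening | Interest | Payment | End bal
1 | $6,597.63 | $19.79 | $19.79 | $6,597.63
2 | $6,597.63 | $19.79 | $19.79 | $6,597.63
3 | $6,597.63 | $19.79 | $1,564.54 | $5,052.88
4 | $5,052.88 | $15.16 | $1,564.54 | $3,503.50
5 | $3,503.50 | $10.51 | $1,564.54 | $1,949.47
6 | $1,949.47 | $5.85 | $1,564.54 | $390.78
7 | $390.78 | $1.17 | $391.95 | $0.00
Balance reaches $0.00 in quarter 7.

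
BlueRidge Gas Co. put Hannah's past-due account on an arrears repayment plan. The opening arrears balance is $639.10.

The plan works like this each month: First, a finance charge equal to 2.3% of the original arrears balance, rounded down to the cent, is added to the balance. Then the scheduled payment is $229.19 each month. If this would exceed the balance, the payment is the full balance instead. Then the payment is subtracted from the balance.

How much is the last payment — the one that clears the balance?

$224.79

# | Opening | Interest | Payment | End bal
1 | $639.10 | $14.69 | $229.19 | $424.60
2 | $424.60 | $14.69 | $229.19 | $210.10
3 | $210.10 | $14.69 | $224.79 | $0.00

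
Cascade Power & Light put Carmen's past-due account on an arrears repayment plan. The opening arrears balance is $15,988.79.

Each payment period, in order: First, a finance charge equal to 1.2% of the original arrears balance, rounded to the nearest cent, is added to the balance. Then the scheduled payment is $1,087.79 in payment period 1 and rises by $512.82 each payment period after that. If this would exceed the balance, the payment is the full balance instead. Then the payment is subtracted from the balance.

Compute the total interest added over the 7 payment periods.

$1,343.09

Payment period 1: $15,988.79 +$191.87 interest = $16,180.66; pay $1,087.79 → $15,092.87
Payment period 2: $15,092.87 +$191.87 interest = $15,284.74; pay $1,600.61 → $13,684.13
Payment period 3: $13,684.13 +$191.87 interest = $13,876.00; pay $2,113.43 → $11,762.57
Payment period 4: $11,762.57 +$191.87 interest = $11,954.44; pay $2,626.25 → $9,328.19
Payment period 5: $9,328.19 +$191.87 interest = $9,520.06; pay $3,139.07 → $6,380.99
Payment period 6: $6,380.99 +$191.87 interest = $6,572.86; pay $3,651.89 → $2,920.97
Payment period 7: $2,920.97 +$191.87 interest = $3,112.84; pay $3,112.84 → $0.00
Total interest: $191.87 + $191.87 + $191.87 + $191.87 + $191.87 + $191.87 + $191.87 = $1,343.09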